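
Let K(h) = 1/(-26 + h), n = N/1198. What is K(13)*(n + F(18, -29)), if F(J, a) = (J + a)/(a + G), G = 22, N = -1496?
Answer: -1353/54509 ≈ -0.024822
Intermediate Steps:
F(J, a) = (J + a)/(22 + a) (F(J, a) = (J + a)/(a + 22) = (J + a)/(22 + a))
n = -748/599 (n = -1496/1198 = -1496*1/1198 = -748/599 ≈ -1.2487)
K(13)*(n + F(18, -29)) = (-748/599 + (18 - 29)/(22 - 29))/(-26 + 13) = (-748/599 - 11/(-7))/(-13) = -(-748/599 - ⅐*(-11))/13 = -(-748/599 + 11/7)/13 = -1/13*1353/4193 = -1353/54509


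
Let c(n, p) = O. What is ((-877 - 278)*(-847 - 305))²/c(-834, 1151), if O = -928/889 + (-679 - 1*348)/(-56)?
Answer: 2518202613104640/24601 ≈ 1.0236e+11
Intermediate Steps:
O = 123005/7112 (O = -928*1/889 + (-679 - 348)*(-1/56) = -928/889 - 1027*(-1/56) = -928/889 + 1027/56 = 123005/7112 ≈ 17.295)
c(n, p) = 123005/7112
((-877 - 278)*(-847 - 305))²/c(-834, 1151) = ((-877 - 278)*(-847 - 305))²/(123005/7112) = (-1155*(-1152))²*(7112/123005) = 1330560²*(7112/123005) = 1770389913600*(7112/123005) = 2518202613104640/24601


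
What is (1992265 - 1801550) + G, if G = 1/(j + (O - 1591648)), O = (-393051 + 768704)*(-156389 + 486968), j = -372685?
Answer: 23683184898819111/124181028754 ≈ 1.9072e+5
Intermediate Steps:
O = 124182993087 (O = 375653*330579 = 124182993087)
G = 1/124181028754 (G = 1/(-372685 + (124182993087 - 1591648)) = 1/(-372685 + 124181401439) = 1/124181028754 ≈ 8.0528e-12)
(1992265 - 1801550) + G = (1992265 - 1801550) + 1/124181028754 = 190715 + 1/124181028754 = 23683184898819111/124181028754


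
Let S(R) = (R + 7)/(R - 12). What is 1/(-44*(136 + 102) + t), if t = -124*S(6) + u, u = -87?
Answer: -3/30871 ≈ -9.7179e-5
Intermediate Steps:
S(R) = (7 + R)/(-12 + R)
t = 545/3 (t = -124*(7 + 6)/(-12 + 6) - 87 = -124*13/(-6) - 87 = -(-62)*13/3 - 87 = -124*(-13/6) - 87 = 806/3 - 87 = 545/3 ≈ 181.67)
1/(-44*(136 + 102) + t) = 1/(-44*(136 + 102) + 545/3) = 1/(-44*238 + 545/3) = 1/(-10472 + 545/3) = 1/(-30871/3) = -3/30871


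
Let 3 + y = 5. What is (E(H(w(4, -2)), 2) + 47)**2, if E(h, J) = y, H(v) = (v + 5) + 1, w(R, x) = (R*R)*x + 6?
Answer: 2401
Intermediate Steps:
y = 2 (y = -3 + 5 = 2)
w(R, x) = 6 + x*R**2 (w(R, x) = R**2*x + 6 = x*R**2 + 6 = 6 + x*R**2)
H(v) = 6 + v (H(v) = (5 + v) + 1 = 6 + v)
E(h, J) = 2
(E(H(w(4, -2)), 2) + 47)**2 = (2 + 47)**2 = 49**2 = 2401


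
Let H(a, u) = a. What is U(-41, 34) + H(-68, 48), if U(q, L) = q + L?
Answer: -75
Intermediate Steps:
U(q, L) = L + q
U(-41, 34) + H(-68, 48) = (34 - 41) - 68 = -7 - 68 = -75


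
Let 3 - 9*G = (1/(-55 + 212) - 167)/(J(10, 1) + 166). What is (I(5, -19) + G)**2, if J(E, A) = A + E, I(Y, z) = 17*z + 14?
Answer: 5955459550797376/62550510201 ≈ 95210.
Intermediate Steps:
I(Y, z) = 14 + 17*z
G = 109585/250101 (G = 1/3 - (1/(-55 + 212) - 167)/(9*((1 + 10) + 166)) = 1/3 - (1/157 - 167)/(9*(11 + 166)) = 1/3 - (1/157 - 167)/(9*177) = 1/3 - (-26218)/(1413*177) = 1/3 - 1/9*(-26218/27789) = 1/3 + 26218/250101 = 109585/250101 ≈ 0.43816)
(I(5, -19) + G)**2 = ((14 + 17*(-19)) + 109585/250101)**2 = ((14 - 323) + 109585/250101)**2 = (-309 + 109585/250101)**2 = (-77171624/250101)**2 = 5955459550797376/62550510201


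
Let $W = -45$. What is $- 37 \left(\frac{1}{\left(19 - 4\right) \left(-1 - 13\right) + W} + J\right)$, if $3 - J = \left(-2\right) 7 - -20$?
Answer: $\frac{28342}{255} \approx 111.15$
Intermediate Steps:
$J = -3$ ($J = 3 - \left(\left(-2\right) 7 - -20\right) = 3 - \left(-14 + 20\right) = 3 - 6 = -3$)
$- 37 \left(\frac{1}{\left(19 - 4\right) \left(-1 - 13\right) + W} + J\right) = - 37 \left(\frac{1}{\left(19 - 4\right) \left(-1 - 13\right) - 45} - 3\right) = - 37 \left(\frac{1}{15 \left(-14\right) - 45} - 3\right) = - 37 \left(\frac{1}{-210 - 45} - 3\right) = - 37 \left(\frac{1}{-255} - 3\right) = - 37 \left(- \frac{1}{255} - 3\right) = \left(-37\right) \left(- \frac{766}{255}\right) = \frac{28342}{255}$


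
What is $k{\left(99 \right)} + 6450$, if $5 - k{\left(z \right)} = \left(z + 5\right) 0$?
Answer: $6455$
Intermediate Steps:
$k{\left(z \right)} = 5$ ($k{\left(z \right)} = 5 - \left(z + 5\right) 0 = 5 - \left(5 + z\right) 0 = 5 - 0 = 5 + 0 = 5$)
$k{\left(99 \right)} + 6450 = 5 + 6450 = 6455$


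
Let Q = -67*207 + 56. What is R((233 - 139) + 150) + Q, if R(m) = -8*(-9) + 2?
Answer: -13739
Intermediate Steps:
Q = -13813 (Q = -13869 + 56 = -13813)
R(m) = 74 (R(m) = 72 + 2 = 74)
R((233 - 139) + 150) + Q = 74 - 13813 = -13739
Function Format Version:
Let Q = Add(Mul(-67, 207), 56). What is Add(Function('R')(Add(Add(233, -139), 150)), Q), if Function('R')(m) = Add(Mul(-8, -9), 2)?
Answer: -13739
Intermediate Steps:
Q = -13813 (Q = Add(-13869, 56) = -13813)
Function('R')(m) = 74 (Function('R')(m) = Add(72, 2) = 74)
Add(Function('R')(Add(Add(233, -139), 150)), Q) = Add(74, -13813) = -13739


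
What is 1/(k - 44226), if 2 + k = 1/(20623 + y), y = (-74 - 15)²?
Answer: -28544/1262444031 ≈ -2.2610e-5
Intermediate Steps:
y = 7921 (y = (-89)² = 7921)
k = -57087/28544 (k = -2 + 1/(20623 + 7921) = -2 + 1/28544 = -57087/28544 ≈ -2.0000)
1/(k - 44226) = 1/(-57087/28544 - 44226) = 1/(-1262444031/28544) = -28544/1262444031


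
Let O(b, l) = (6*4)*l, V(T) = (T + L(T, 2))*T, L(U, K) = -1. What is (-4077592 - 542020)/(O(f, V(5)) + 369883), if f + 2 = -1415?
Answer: -4619612/370363 ≈ -12.473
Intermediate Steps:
f = -1417 (f = -2 - 1415 = -1417)
V(T) = T*(-1 + T) (V(T) = (T - 1)*T = (-1 + T)*T = T*(-1 + T))
O(b, l) = 24*l
(-4077592 - 542020)/(O(f, V(5)) + 369883) = (-4077592 - 542020)/(24*(5*(-1 + 5)) + 369883) = -4619612/(24*(5*4) + 369883) = -4619612/(24*20 + 369883) = -4619612/(480 + 369883) = -4619612/370363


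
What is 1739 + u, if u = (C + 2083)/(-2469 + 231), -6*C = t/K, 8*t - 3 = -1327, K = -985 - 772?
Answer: 82012522447/47185992 ≈ 1738.1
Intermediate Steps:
K = -1757
t = -331/2 (t = 3/8 + (1/8)*(-1327) = 3/8 - 1327/8 = -331/2 ≈ -165.50)
C = -331/21084 (C = -(-331)/(12*(-1757)) = -(-331)*(-1)/(12*1757) = -1/6*331/3514 = -331/21084 ≈ -0.015699)
u = -43917641/47185992 (u = (-331/21084 + 2083)/(-2469 + 231) = (43917641/21084)/(-2238) = (43917641/21084)*(-1/2238) = -43917641/47185992 ≈ -0.93073)
1739 + u = 1739 - 43917641/47185992 = 82012522447/47185992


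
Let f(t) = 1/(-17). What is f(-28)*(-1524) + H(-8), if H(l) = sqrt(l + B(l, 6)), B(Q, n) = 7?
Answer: 1524/17 + I ≈ 89.647 + 1.0*I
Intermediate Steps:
f(t) = -1/17
H(l) = sqrt(7 + l) (H(l) = sqrt(l + 7) = sqrt(7 + l))
f(-28)*(-1524) + H(-8) = -1/17*(-1524) + sqrt(7 - 8) = 1524/17 + sqrt(-1) = 1524/17 + I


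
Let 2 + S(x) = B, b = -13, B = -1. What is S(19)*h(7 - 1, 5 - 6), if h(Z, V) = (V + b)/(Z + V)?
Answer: 42/5 ≈ 8.4000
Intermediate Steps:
h(Z, V) = (-13 + V)/(V + Z) (h(Z, V) = (V - 13)/(Z + V) = (-13 + V)/(V + Z))
S(x) = -3 (S(x) = -2 - 1 = -3)
S(19)*h(7 - 1, 5 - 6) = -3*(-13 + (5 - 6))/((5 - 6) + (7 - 1)) = -3*(-13 - 1)/(-1 + 6) = -3*(-14)/5 = -3*(-14/5) = 42/5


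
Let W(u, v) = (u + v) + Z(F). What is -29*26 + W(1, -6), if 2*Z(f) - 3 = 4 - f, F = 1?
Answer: -756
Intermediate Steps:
Z(f) = 7/2 - f/2 (Z(f) = 3/2 + (4 - f)/2 = 3/2 + (2 - f/2) = 7/2 - f/2)
W(u, v) = 3 + u + v (W(u, v) = (u + v) + (7/2 - ½*1) = (u + v) + (7/2 - ½) = (u + v) + 3 = 3 + u + v)
-29*26 + W(1, -6) = -29*26 + (3 + 1 - 6) = -754 - 2 = -756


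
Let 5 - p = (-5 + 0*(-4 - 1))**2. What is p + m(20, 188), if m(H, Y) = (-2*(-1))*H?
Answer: 20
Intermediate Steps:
m(H, Y) = 2*H
p = -20 (p = 5 - (-5 + 0*(-4 - 1))**2 = 5 - (-5 + 0*(-5))**2 = 5 - (-5 + 0)**2 = 5 - 1*(-5)**2 = 5 - 1*25 = 5 - 25 = -20)
p + m(20, 188) = -20 + 2*20 = -20 + 40 = 20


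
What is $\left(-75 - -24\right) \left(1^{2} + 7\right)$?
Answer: $-408$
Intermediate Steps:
$\left(-75 - -24\right) \left(1^{2} + 7\right) = \left(-75 + 24\right) \left(1 + 7\right) = \left(-51\right) 8 = -408$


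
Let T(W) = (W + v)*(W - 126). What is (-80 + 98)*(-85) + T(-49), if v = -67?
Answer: 18770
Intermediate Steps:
T(W) = (-126 + W)*(-67 + W) (T(W) = (W - 67)*(W - 126) = (-67 + W)*(-126 + W) = (-126 + W)*(-67 + W))
(-80 + 98)*(-85) + T(-49) = (-80 + 98)*(-85) + (8442 + (-49)² - 193*(-49)) = 18*(-85) + (8442 + 2401 + 9457) = -1530 + 20300 = 18770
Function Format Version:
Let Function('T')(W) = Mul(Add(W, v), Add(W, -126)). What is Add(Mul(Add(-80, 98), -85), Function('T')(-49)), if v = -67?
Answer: 18770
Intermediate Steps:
Function('T')(W) = Mul(Add(-126, W), Add(-67, W)) (Function('T')(W) = Mul(Add(W, -67), Add(W, -126)) = Mul(Add(-67, W), Add(-126, W)) = Mul(Add(-126, W), Add(-67, W)))
Add(Mul(Add(-80, 98), -85), Function('T')(-49)) = Add(Mul(Add(-80, 98), -85), Add(8442, Pow(-49, 2), Mul(-193, -49))) = Add(Mul(18, -85), Add(8442, 2401, 9457)) = Add(-1530, 20300) = 18770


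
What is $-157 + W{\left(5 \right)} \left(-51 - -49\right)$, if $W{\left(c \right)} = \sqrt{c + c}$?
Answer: $-157 - 2 \sqrt{10} \approx -163.32$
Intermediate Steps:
$W{\left(c \right)} = \sqrt{2} \sqrt{c}$ ($W{\left(c \right)} = \sqrt{2 c} = \sqrt{2} \sqrt{c}$)
$-157 + W{\left(5 \right)} \left(-51 - -49\right) = -157 + \sqrt{2} \sqrt{5} \left(-51 - -49\right) = -157 + \sqrt{10} \left(-51 + 49\right) = -157 + \sqrt{10} \left(-2\right) = -157 - 2 \sqrt{10}$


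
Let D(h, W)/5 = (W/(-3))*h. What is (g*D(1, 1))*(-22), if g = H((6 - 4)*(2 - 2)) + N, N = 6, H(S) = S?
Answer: 220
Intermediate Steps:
D(h, W) = -5*W*h/3 (D(h, W) = 5*((W/(-3))*h) = 5*((-W/3)*h) = 5*(-W*h/3) = -5*W*h/3)
g = 6 (g = (6 - 4)*(2 - 2) + 6 = 2*0 + 6 = 0 + 6 = 6)
(g*D(1, 1))*(-22) = (6*(-5/3*1*1))*(-22) = (6*(-5/3))*(-22) = -10*(-22) = 220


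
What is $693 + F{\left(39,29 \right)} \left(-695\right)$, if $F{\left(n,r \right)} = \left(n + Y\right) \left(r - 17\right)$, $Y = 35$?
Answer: $-616467$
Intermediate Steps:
$F{\left(n,r \right)} = \left(-17 + r\right) \left(35 + n\right)$ ($F{\left(n,r \right)} = \left(n + 35\right) \left(r - 17\right) = \left(35 + n\right) \left(-17 + r\right) = \left(-17 + r\right) \left(35 + n\right)$)
$693 + F{\left(39,29 \right)} \left(-695\right) = 693 + \left(-595 - 663 + 35 \cdot 29 + 39 \cdot 29\right) \left(-695\right) = 693 + \left(-595 - 663 + 1015 + 1131\right) \left(-695\right) = 693 + 888 \left(-695\right) = 693 - 617160 = -616467$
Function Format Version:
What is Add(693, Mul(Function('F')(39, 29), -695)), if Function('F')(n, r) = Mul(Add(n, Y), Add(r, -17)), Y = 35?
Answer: -616467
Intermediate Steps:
Function('F')(n, r) = Mul(Add(-17, r), Add(35, n)) (Function('F')(n, r) = Mul(Add(n, 35), Add(r, -17)) = Mul(Add(35, n), Add(-17, r)) = Mul(Add(-17, r), Add(35, n)))
Add(693, Mul(Function('F')(39, 29), -695)) = Add(693, Mul(Add(-595, Mul(-17, 39), Mul(35, 29), Mul(39, 29)), -695)) = Add(693, Mul(Add(-595, -663, 1015, 1131), -695)) = Add(693, Mul(888, -695)) = Add(693, -617160) = -616467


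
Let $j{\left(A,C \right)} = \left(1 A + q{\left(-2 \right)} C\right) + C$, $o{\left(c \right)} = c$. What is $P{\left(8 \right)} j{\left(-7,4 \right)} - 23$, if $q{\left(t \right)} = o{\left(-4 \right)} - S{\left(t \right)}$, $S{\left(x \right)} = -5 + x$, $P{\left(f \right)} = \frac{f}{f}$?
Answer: $-14$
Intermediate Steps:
$P{\left(f \right)} = 1$
$q{\left(t \right)} = 1 - t$ ($q{\left(t \right)} = -4 - \left(-5 + t\right) = 1 - t$)
$j{\left(A,C \right)} = A + 4 C$ ($j{\left(A,C \right)} = \left(1 A + \left(1 - -2\right) C\right) + C = \left(A + \left(1 + 2\right) C\right) + C = \left(A + 3 C\right) + C = A + 4 C$)
$P{\left(8 \right)} j{\left(-7,4 \right)} - 23 = 1 \left(-7 + 4 \cdot 4\right) - 23 = 1 \left(-7 + 16\right) - 23 = 1 \cdot 9 - 23 = 9 - 23 = -14$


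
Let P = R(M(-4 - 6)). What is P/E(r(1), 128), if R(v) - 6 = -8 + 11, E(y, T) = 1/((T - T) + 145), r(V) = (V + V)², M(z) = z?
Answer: 1305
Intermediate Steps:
r(V) = 4*V² (r(V) = (2*V)² = 4*V²)
E(y, T) = 1/145 (E(y, T) = 1/(0 + 145) = 1/145)
R(v) = 9 (R(v) = 6 + (-8 + 11) = 6 + 3 = 9)
P = 9
P/E(r(1), 128) = 9/(1/145) = 9*145 = 1305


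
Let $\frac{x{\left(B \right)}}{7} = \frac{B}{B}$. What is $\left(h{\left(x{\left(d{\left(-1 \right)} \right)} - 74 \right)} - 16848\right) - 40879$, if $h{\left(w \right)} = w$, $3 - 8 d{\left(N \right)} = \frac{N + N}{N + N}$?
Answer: $-57794$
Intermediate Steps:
$d{\left(N \right)} = \frac{1}{4}$ ($d{\left(N \right)} = \frac{3}{8} - \frac{\left(N + N\right) \frac{1}{N + N}}{8} = \frac{3}{8} - \frac{2 N \frac{1}{2 N}}{8} = \frac{3}{8} - \frac{1}{8} = \frac{1}{4}$)
$x{\left(B \right)} = 7$ ($x{\left(B \right)} = 7 \frac{B}{B} = 7 \cdot 1 = 7$)
$\left(h{\left(x{\left(d{\left(-1 \right)} \right)} - 74 \right)} - 16848\right) - 40879 = \left(\left(7 - 74\right) - 16848\right) - 40879 = \left(-67 - 16848\right) - 40879 = -16915 - 40879 = -57794$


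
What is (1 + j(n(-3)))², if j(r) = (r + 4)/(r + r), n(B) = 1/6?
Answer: 729/4 ≈ 182.25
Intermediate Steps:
n(B) = ⅙
j(r) = (4 + r)/(2*r) (j(r) = (4 + r)/((2*r)) = (4 + r)*(1/(2*r)) = (4 + r)/(2*r))
(1 + j(n(-3)))² = (1 + (4 + ⅙)/(2*(⅙)))² = (1 + (½)*6*(25/6))² = (1 + 25/2)² = (27/2)² = 729/4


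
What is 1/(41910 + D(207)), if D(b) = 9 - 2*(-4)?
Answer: 1/41927 ≈ 2.3851e-5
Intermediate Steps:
D(b) = 17 (D(b) = 9 + 8 = 17)
1/(41910 + D(207)) = 1/(41910 + 17) = 1/41927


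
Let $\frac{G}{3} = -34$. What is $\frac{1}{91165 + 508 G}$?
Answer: $\frac{1}{39349} \approx 2.5414 \cdot 10^{-5}$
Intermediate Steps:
$G = -102$ ($G = 3 \left(-34\right) = -102$)
$\frac{1}{91165 + 508 G} = \frac{1}{91165 + 508 \left(-102\right)} = \frac{1}{91165 - 51816} = \frac{1}{39349}$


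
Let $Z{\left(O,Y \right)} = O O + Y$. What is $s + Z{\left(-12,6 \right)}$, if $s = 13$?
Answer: $163$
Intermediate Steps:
$Z{\left(O,Y \right)} = Y + O^{2}$ ($Z{\left(O,Y \right)} = O^{2} + Y = Y + O^{2}$)
$s + Z{\left(-12,6 \right)} = 13 + \left(6 + \left(-12\right)^{2}\right) = 13 + \left(6 + 144\right) = 13 + 150 = 163$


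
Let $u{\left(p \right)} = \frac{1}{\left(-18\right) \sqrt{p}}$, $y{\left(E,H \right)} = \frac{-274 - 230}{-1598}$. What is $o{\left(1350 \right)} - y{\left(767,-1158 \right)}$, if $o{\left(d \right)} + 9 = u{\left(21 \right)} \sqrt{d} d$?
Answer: $- \frac{7443}{799} - \frac{1125 \sqrt{14}}{7} \approx -610.65$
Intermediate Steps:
$y{\left(E,H \right)} = \frac{252}{799}$ ($y{\left(E,H \right)} = \left(-274 - 230\right) \left(- \frac{1}{1598}\right) = \left(-504\right) \left(- \frac{1}{1598}\right) = \frac{252}{799}$)
$u{\left(p \right)} = - \frac{1}{18 \sqrt{p}}$
$o{\left(d \right)} = -9 - \frac{\sqrt{21} d^{\frac{3}{2}}}{378}$ ($o{\left(d \right)} = -9 + - \frac{1}{18 \sqrt{21}} \sqrt{d} d = -9 + - \frac{\frac{1}{21} \sqrt{21}}{18} \sqrt{d} d = -9 + - \frac{\sqrt{21}}{378} \sqrt{d} d = -9 + - \frac{\sqrt{21} \sqrt{d}}{378} d = -9 - \frac{\sqrt{21} d^{\frac{3}{2}}}{378}$)
$o{\left(1350 \right)} - y{\left(767,-1158 \right)} = \left(-9 - \frac{\sqrt{21} \cdot 1350^{\frac{3}{2}}}{378}\right) - \frac{252}{799} = \left(-9 - \frac{\sqrt{21} \cdot 20250 \sqrt{6}}{378}\right) - \frac{252}{799} = \left(-9 - \frac{1125 \sqrt{14}}{7}\right) - \frac{252}{799} = - \frac{7443}{799} - \frac{1125 \sqrt{14}}{7}$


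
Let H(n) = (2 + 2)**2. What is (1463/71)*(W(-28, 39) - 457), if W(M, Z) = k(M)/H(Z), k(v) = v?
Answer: -2684605/284 ≈ -9452.8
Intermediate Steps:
H(n) = 16 (H(n) = 4**2 = 16)
W(M, Z) = M/16
(1463/71)*(W(-28, 39) - 457) = (1463/71)*((1/16)*(-28) - 457) = (1463*(1/71))*(-7/4 - 457) = (1463/71)*(-1835/4) = -2684605/284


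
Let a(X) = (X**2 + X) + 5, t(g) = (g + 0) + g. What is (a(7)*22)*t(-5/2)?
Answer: -6710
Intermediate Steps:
t(g) = 2*g (t(g) = g + g = 2*g)
a(X) = 5 + X + X**2 (a(X) = (X + X**2) + 5 = 5 + X + X**2)
(a(7)*22)*t(-5/2) = ((5 + 7 + 7**2)*22)*(2*(-5/2)) = ((5 + 7 + 49)*22)*(2*(-5*1/2)) = (61*22)*(2*(-5/2)) = 1342*(-5) = -6710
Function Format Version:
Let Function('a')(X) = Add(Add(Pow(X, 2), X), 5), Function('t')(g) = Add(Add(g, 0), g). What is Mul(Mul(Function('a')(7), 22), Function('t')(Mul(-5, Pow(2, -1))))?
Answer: -6710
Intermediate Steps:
Function('t')(g) = Mul(2, g) (Function('t')(g) = Add(g, g) = Mul(2, g))
Function('a')(X) = Add(5, X, Pow(X, 2)) (Function('a')(X) = Add(Add(X, Pow(X, 2)), 5) = Add(5, X, Pow(X, 2)))
Mul(Mul(Function('a')(7), 22), Function('t')(Mul(-5, Pow(2, -1)))) = Mul(Mul(Add(5, 7, Pow(7, 2)), 22), Mul(2, Mul(-5, Pow(2, -1)))) = Mul(Mul(Add(5, 7, 49), 22), Mul(2, Mul(-5, Rational(1, 2)))) = Mul(Mul(61, 22), Mul(2, Rational(-5, 2))) = Mul(1342, -5) = -6710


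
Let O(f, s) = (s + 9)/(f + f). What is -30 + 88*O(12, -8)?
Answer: -79/3 ≈ -26.333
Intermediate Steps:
O(f, s) = (9 + s)/(2*f) (O(f, s) = (9 + s)/((2*f)) = (9 + s)*(1/(2*f)) = (9 + s)/(2*f))
-30 + 88*O(12, -8) = -30 + 88*((½)*(9 - 8)/12) = -30 + 88*((½)*(1/12)*1) = -30 + 88*(1/24) = -30 + 11/3 = -79/3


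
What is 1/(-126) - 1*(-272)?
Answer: 34271/126 ≈ 271.99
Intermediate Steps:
1/(-126) - 1*(-272) = -1/126 + 272 = 34271/126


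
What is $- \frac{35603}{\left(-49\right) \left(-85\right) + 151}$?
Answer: $- \frac{35603}{4316} \approx -8.2491$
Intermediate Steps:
$- \frac{35603}{\left(-49\right) \left(-85\right) + 151} = - \frac{35603}{4165 + 151} = - \frac{35603}{4316}$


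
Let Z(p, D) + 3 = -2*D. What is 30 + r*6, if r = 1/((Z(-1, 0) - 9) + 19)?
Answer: 216/7 ≈ 30.857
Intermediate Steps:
Z(p, D) = -3 - 2*D
r = ⅐ (r = 1/(((-3 - 2*0) - 9) + 19) = 1/(((-3 + 0) - 9) + 19) = 1/((-3 - 9) + 19) = 1/(-12 + 19) = 1/7 = ⅐ ≈ 0.14286)
30 + r*6 = 30 + (⅐)*6 = 30 + 6/7 = 216/7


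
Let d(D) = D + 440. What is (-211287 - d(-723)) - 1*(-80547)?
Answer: -130457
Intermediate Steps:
d(D) = 440 + D
(-211287 - d(-723)) - 1*(-80547) = (-211287 - (440 - 723)) - 1*(-80547) = (-211287 - 1*(-283)) + 80547 = (-211287 + 283) + 80547 = -211004 + 80547 = -130457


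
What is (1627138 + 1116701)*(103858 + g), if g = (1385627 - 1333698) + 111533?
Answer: 733483041480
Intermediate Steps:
g = 163462 (g = 51929 + 111533 = 163462)
(1627138 + 1116701)*(103858 + g) = (1627138 + 1116701)*(103858 + 163462) = 2743839*267320 = 733483041480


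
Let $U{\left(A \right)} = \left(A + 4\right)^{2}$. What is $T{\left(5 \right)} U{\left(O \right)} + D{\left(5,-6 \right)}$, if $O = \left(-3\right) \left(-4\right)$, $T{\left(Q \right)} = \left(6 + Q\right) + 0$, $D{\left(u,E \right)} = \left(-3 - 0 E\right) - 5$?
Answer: $2808$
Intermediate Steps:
$D{\left(u,E \right)} = -8$ ($D{\left(u,E \right)} = \left(-3 - 0\right) - 5 = \left(-3 + 0\right) - 5 = -3 - 5 = -8$)
$T{\left(Q \right)} = 6 + Q$
$O = 12$
$U{\left(A \right)} = \left(4 + A\right)^{2}$
$T{\left(5 \right)} U{\left(O \right)} + D{\left(5,-6 \right)} = \left(6 + 5\right) \left(4 + 12\right)^{2} - 8 = 11 \cdot 16^{2} - 8 = 11 \cdot 256 - 8 = 2816 - 8 = 2808$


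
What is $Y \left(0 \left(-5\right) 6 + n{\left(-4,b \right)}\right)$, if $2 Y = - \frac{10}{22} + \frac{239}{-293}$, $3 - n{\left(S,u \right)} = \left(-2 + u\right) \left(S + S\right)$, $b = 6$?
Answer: $- \frac{71645}{3223} \approx -22.229$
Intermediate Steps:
$n{\left(S,u \right)} = 3 - 2 S \left(-2 + u\right)$ ($n{\left(S,u \right)} = 3 - \left(-2 + u\right) \left(S + S\right) = 3 - \left(-2 + u\right) 2 S = 3 - 2 S \left(-2 + u\right)$)
$Y = - \frac{2047}{3223}$ ($Y = \frac{- \frac{10}{22} + \frac{239}{-293}}{2} = \frac{\left(-10\right) \frac{1}{22} + 239 \left(- \frac{1}{293}\right)}{2} = \frac{- \frac{5}{11} - \frac{239}{293}}{2} = \frac{1}{2} \left(- \frac{4094}{3223}\right) = - \frac{2047}{3223} \approx -0.63512$)
$Y \left(0 \left(-5\right) 6 + n{\left(-4,b \right)}\right) = - \frac{2047 \left(0 \left(-5\right) 6 + \left(3 + 4 \left(-4\right) - \left(-8\right) 6\right)\right)}{3223} = - \frac{2047 \left(0 \cdot 6 + \left(3 - 16 + 48\right)\right)}{3223} = - \frac{2047 \left(0 + 35\right)}{3223} = \left(- \frac{2047}{3223}\right) 35 = - \frac{71645}{3223}$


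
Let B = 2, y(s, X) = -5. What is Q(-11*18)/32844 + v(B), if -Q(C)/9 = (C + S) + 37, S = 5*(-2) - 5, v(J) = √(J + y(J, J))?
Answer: 132/2737 + I*√3 ≈ 0.048228 + 1.732*I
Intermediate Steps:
v(J) = √(-5 + J) (v(J) = √(J - 5) = √(-5 + J))
S = -15 (S = -10 - 5 = -15)
Q(C) = -198 - 9*C (Q(C) = -9*((C - 15) + 37) = -9*((-15 + C) + 37) = -9*(22 + C) = -198 - 9*C)
Q(-11*18)/32844 + v(B) = (-198 - (-99)*18)/32844 + √(-5 + 2) = (-198 - 9*(-198))*(1/32844) + √(-3) = (-198 + 1782)*(1/32844) + I*√3 = 1584*(1/32844) + I*√3 = 132/2737 + I*√3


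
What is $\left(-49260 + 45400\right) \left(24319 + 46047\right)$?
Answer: $-271612760$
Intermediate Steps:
$\left(-49260 + 45400\right) \left(24319 + 46047\right) = \left(-3860\right) 70366 = -271612760$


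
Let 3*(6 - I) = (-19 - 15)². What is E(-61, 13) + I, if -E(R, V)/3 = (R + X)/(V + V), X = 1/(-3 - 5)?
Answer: -232303/624 ≈ -372.28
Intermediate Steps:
X = -⅛ (X = 1/(-8) = -⅛ ≈ -0.12500)
E(R, V) = -3*(-⅛ + R)/(2*V) (E(R, V) = -3*(R - ⅛)/(V + V) = -3*(-⅛ + R)/(2*V))
I = -1138/3 (I = 6 - (-19 - 15)²/3 = 6 - ⅓*(-34)² = 6 - ⅓*1156 = 6 - 1156/3 = -1138/3 ≈ -379.33)
E(-61, 13) + I = (3/16)*(1 - 8*(-61))/13 - 1138/3 = (3/16)*(1/13)*(1 + 488) - 1138/3 = (3/16)*(1/13)*489 - 1138/3 = 1467/208 - 1138/3 = -232303/624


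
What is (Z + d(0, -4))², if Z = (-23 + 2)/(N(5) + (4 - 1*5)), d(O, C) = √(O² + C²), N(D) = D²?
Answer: 625/64 ≈ 9.7656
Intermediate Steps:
d(O, C) = √(C² + O²)
Z = -7/8 (Z = (-23 + 2)/(5² + (4 - 1*5)) = -21/(25 + (4 - 5)) = -21/(25 - 1) = -21/24 = -21*1/24 = -7/8 ≈ -0.87500)
(Z + d(0, -4))² = (-7/8 + √((-4)² + 0²))² = (-7/8 + √(16 + 0))² = (-7/8 + √16)² = (-7/8 + 4)² = (25/8)² = 625/64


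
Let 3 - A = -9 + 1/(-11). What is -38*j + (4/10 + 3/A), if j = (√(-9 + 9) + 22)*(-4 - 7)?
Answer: 6115771/665 ≈ 9196.6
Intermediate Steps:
A = 133/11 (A = 3 - (-9 + 1/(-11)) = 3 - (-9 - 1/11) = 3 - 1*(-100/11) = 3 + 100/11 = 133/11 ≈ 12.091)
j = -242 (j = (√0 + 22)*(-11) = (0 + 22)*(-11) = 22*(-11) = -242)
-38*j + (4/10 + 3/A) = -38*(-242) + (4/10 + 3/(133/11)) = 9196 + (4*(⅒) + 3*(11/133)) = 9196 + (⅖ + 33/133) = 9196 + 431/665 = 6115771/665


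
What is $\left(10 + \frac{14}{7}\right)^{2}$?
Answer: $144$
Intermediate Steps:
$\left(10 + \frac{14}{7}\right)^{2} = \left(10 + 14 \cdot \frac{1}{7}\right)^{2} = \left(10 + 2\right)^{2} = 12^{2} = 144$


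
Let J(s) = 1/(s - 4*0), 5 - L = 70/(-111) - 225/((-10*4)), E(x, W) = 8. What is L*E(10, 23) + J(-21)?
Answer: -2/777 ≈ -0.0025740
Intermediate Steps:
L = 5/888 (L = 5 - (70/(-111) - 225/((-10*4))) = 5 - (70*(-1/111) - 225/(-40)) = 5 - (-70/111 - 225*(-1/40)) = 5 - (-70/111 + 45/8) = 5 - 1*4435/888 = 5 - 4435/888 = 5/888 ≈ 0.0056306)
J(s) = 1/s (J(s) = 1/(s + 0) = 1/s)
L*E(10, 23) + J(-21) = (5/888)*8 + 1/(-21) = 5/111 - 1/21 = -2/777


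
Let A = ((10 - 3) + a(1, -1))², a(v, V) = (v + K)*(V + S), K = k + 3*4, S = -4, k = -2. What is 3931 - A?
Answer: 1627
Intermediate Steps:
K = 10 (K = -2 + 3*4 = -2 + 12 = 10)
a(v, V) = (-4 + V)*(10 + v) (a(v, V) = (v + 10)*(V - 4) = (10 + v)*(-4 + V) = (-4 + V)*(10 + v))
A = 2304 (A = ((10 - 3) + (-40 - 4*1 + 10*(-1) - 1*1))² = (7 + (-40 - 4 - 10 - 1))² = (7 - 55)² = (-48)² = 2304)
3931 - A = 3931 - 1*2304 = 3931 - 2304 = 1627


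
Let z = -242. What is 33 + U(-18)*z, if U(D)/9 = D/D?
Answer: -2145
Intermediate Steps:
U(D) = 9 (U(D) = 9*(D/D) = 9*1 = 9)
33 + U(-18)*z = 33 + 9*(-242) = 33 - 2178 = -2145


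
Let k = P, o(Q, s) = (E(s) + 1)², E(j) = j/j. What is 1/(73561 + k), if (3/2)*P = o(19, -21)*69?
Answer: 1/73745 ≈ 1.3560e-5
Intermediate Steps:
E(j) = 1
o(Q, s) = 4 (o(Q, s) = (1 + 1)² = 2² = 4)
P = 184 (P = 2*(4*69)/3 = (⅔)*276 = 184)
k = 184
1/(73561 + k) = 1/(73561 + 184) = 1/73745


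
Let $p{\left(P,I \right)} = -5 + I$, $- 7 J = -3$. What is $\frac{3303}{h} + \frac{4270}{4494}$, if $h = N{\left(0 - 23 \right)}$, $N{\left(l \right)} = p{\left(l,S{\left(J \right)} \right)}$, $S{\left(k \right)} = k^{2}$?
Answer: $- \frac{51880907}{75756} \approx -684.84$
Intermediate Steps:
$J = \frac{3}{7}$ ($J = \left(- \frac{1}{7}\right) \left(-3\right) = \frac{3}{7} \approx 0.42857$)
$N{\left(l \right)} = - \frac{236}{49}$ ($N{\left(l \right)} = -5 + \left(\frac{3}{7}\right)^{2} = -5 + \frac{9}{49} = - \frac{236}{49}$)
$h = - \frac{236}{49} \approx -4.8163$
$\frac{3303}{h} + \frac{4270}{4494} = \frac{3303}{- \frac{236}{49}} + \frac{4270}{4494} = 3303 \left(- \frac{49}{236}\right) + 4270 \cdot \frac{1}{4494} = - \frac{161847}{236} + \frac{305}{321} = - \frac{51880907}{75756}$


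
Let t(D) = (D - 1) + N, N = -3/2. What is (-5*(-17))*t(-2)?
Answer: -765/2 ≈ -382.50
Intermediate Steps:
N = -3/2 (N = -3*½ = -3/2 ≈ -1.5000)
t(D) = -5/2 + D (t(D) = (D - 1) - 3/2 = (-1 + D) - 3/2 = -5/2 + D)
(-5*(-17))*t(-2) = (-5*(-17))*(-5/2 - 2) = 85*(-9/2) = -765/2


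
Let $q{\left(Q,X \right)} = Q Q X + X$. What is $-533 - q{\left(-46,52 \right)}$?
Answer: $-110617$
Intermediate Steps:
$q{\left(Q,X \right)} = X + X Q^{2}$ ($q{\left(Q,X \right)} = Q^{2} X + X = X Q^{2} + X = X + X Q^{2}$)
$-533 - q{\left(-46,52 \right)} = -533 - 52 \left(1 + \left(-46\right)^{2}\right) = -533 - 52 \left(1 + 2116\right) = -533 - 52 \cdot 2117 = -533 - 110084 = -110617$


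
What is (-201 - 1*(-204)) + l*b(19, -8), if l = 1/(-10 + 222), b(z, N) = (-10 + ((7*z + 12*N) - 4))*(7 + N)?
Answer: 613/212 ≈ 2.8915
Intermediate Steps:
b(z, N) = (7 + N)*(-14 + 7*z + 12*N) (b(z, N) = (-10 + (-4 + 7*z + 12*N))*(7 + N) = (-14 + 7*z + 12*N)*(7 + N) = (7 + N)*(-14 + 7*z + 12*N))
l = 1/212 ≈ 0.0047170
(-201 - 1*(-204)) + l*b(19, -8) = (-201 - 1*(-204)) + (-98 + 12*(-8)² + 49*19 + 70*(-8) + 7*(-8)*19)/212 = (-201 + 204) + (-98 + 12*64 + 931 - 560 - 1064)/212 = 3 + (-98 + 768 + 931 - 560 - 1064)/212 = 3 + (1/212)*(-23) = 3 - 23/212 = 613/212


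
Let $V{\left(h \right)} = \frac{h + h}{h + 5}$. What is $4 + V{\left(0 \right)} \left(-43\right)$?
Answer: $4$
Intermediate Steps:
$V{\left(h \right)} = \frac{2 h}{5 + h}$
$4 + V{\left(0 \right)} \left(-43\right) = 4 + 2 \cdot 0 \frac{1}{5 + 0} \left(-43\right) = 4 + 2 \cdot 0 \cdot \frac{1}{5} \left(-43\right) = 4 + 0 \left(-43\right) = 4 + 0 = 4$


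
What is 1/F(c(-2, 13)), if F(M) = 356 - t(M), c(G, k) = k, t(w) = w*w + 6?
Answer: 1/181 ≈ 0.0055249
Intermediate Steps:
t(w) = 6 + w**2 (t(w) = w**2 + 6 = 6 + w**2)
F(M) = 350 - M**2 (F(M) = 356 - (6 + M**2) = 356 + (-6 - M**2) = 350 - M**2)
1/F(c(-2, 13)) = 1/(350 - 1*13**2) = 1/(350 - 1*169) = 1/(350 - 169) = 1/181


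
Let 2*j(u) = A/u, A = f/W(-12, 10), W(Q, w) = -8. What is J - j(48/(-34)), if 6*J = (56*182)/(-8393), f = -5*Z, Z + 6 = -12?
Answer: -963827/230208 ≈ -4.1868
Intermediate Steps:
Z = -18 (Z = -6 - 12 = -18)
f = 90 (f = -5*(-18) = 90)
A = -45/4 (A = 90/(-8) = 90*(-⅛) = -45/4 ≈ -11.250)
J = -728/3597 (J = ((56*182)/(-8393))/6 = (10192*(-1/8393))/6 = (⅙)*(-1456/1199) = -728/3597 ≈ -0.20239)
j(u) = -45/(8*u) (j(u) = (-45/(4*u))/2 = -45/(8*u))
J - j(48/(-34)) = -728/3597 - (-45)/(8*(48/(-34))) = -728/3597 - (-45)/(8*(48*(-1/34))) = -728/3597 - (-45)/(8*(-24/17)) = -728/3597 - (-45)*(-17)/(8*24) = -728/3597 - 1*255/64 = -728/3597 - 255/64 = -963827/230208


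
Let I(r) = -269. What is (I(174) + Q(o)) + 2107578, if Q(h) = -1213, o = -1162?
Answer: 2106096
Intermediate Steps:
(I(174) + Q(o)) + 2107578 = (-269 - 1213) + 2107578 = -1482 + 2107578 = 2106096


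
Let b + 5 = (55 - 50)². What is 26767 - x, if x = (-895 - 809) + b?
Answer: 28451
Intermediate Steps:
b = 20 (b = -5 + (55 - 50)² = -5 + 5² = -5 + 25 = 20)
x = -1684 (x = (-895 - 809) + 20 = -1704 + 20 = -1684)
26767 - x = 26767 - 1*(-1684) = 26767 + 1684 = 28451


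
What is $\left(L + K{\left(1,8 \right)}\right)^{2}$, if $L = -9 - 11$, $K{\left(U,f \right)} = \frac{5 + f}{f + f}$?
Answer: $\frac{94249}{256} \approx 368.16$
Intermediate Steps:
$K{\left(U,f \right)} = \frac{5 + f}{2 f}$
$L = -20$
$\left(L + K{\left(1,8 \right)}\right)^{2} = \left(-20 + \frac{5 + 8}{2 \cdot 8}\right)^{2} = \left(-20 + \frac{1}{2} \cdot \frac{1}{8} \cdot 13\right)^{2} = \left(-20 + \frac{13}{16}\right)^{2} = \left(- \frac{307}{16}\right)^{2} = \frac{94249}{256}$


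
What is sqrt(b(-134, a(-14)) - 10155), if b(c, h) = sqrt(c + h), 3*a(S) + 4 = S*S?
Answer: sqrt(-10155 + I*sqrt(70)) ≈ 0.0415 + 100.77*I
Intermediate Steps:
a(S) = -4/3 + S**2/3 (a(S) = -4/3 + (S*S)/3 = -4/3 + S**2/3)
sqrt(b(-134, a(-14)) - 10155) = sqrt(sqrt(-134 + (-4/3 + (1/3)*(-14)**2)) - 10155) = sqrt(sqrt(-134 + (-4/3 + (1/3)*196)) - 10155) = sqrt(sqrt(-134 + (-4/3 + 196/3)) - 10155) = sqrt(sqrt(-134 + 64) - 10155) = sqrt(sqrt(-70) - 10155) = sqrt(I*sqrt(70) - 10155) = sqrt(-10155 + I*sqrt(70))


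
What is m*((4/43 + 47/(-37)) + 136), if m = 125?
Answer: 26812875/1591 ≈ 16853.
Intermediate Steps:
m*((4/43 + 47/(-37)) + 136) = 125*((4/43 + 47/(-37)) + 136) = 125*((4*(1/43) + 47*(-1/37)) + 136) = 125*((4/43 - 47/37) + 136) = 125*(-1873/1591 + 136) = 125*(214503/1591) = 26812875/1591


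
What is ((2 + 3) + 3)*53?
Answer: 424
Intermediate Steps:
((2 + 3) + 3)*53 = (5 + 3)*53 = 8*53 = 424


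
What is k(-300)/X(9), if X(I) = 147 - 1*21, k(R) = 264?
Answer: 44/21 ≈ 2.0952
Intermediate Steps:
X(I) = 126 (X(I) = 147 - 21 = 126)
k(-300)/X(9) = 264/126 = 264*(1/126) = 44/21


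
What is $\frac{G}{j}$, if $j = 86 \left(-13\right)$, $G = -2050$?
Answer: $\frac{1025}{559} \approx 1.8336$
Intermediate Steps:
$j = -1118$
$\frac{G}{j} = - \frac{2050}{-1118} = \left(-2050\right) \left(- \frac{1}{1118}\right) = \frac{1025}{559}$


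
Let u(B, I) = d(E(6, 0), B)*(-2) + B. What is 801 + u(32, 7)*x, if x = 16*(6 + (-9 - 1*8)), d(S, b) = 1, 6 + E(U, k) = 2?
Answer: -4479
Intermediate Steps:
E(U, k) = -4 (E(U, k) = -6 + 2 = -4)
u(B, I) = -2 + B (u(B, I) = 1*(-2) + B = -2 + B)
x = -176 (x = 16*(6 + (-9 - 8)) = 16*(6 - 17) = 16*(-11) = -176)
801 + u(32, 7)*x = 801 + (-2 + 32)*(-176) = 801 + 30*(-176) = 801 - 5280 = -4479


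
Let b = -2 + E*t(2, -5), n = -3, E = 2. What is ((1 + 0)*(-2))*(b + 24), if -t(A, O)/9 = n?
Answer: -152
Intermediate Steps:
t(A, O) = 27 (t(A, O) = -9*(-3) = 27)
b = 52 (b = -2 + 2*27 = -2 + 54 = 52)
((1 + 0)*(-2))*(b + 24) = ((1 + 0)*(-2))*(52 + 24) = (1*(-2))*76 = -2*76 = -152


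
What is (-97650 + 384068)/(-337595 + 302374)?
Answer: -286418/35221 ≈ -8.1320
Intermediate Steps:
(-97650 + 384068)/(-337595 + 302374) = 286418/(-35221) = 286418*(-1/35221) = -286418/35221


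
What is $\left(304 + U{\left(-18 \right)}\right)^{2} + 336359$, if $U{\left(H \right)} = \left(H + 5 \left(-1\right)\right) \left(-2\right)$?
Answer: $458859$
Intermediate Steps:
$U{\left(H \right)} = 10 - 2 H$ ($U{\left(H \right)} = \left(H - 5\right) \left(-2\right) = \left(-5 + H\right) \left(-2\right) = 10 - 2 H$)
$\left(304 + U{\left(-18 \right)}\right)^{2} + 336359 = \left(304 + \left(10 - -36\right)\right)^{2} + 336359 = \left(304 + \left(10 + 36\right)\right)^{2} + 336359 = \left(304 + 46\right)^{2} + 336359 = 350^{2} + 336359 = 122500 + 336359 = 458859$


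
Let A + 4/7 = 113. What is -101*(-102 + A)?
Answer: -7373/7 ≈ -1053.3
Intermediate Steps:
A = 787/7 (A = -4/7 + 113 = 787/7 ≈ 112.43)
-101*(-102 + A) = -101*(-102 + 787/7) = -101*73/7 = -7373/7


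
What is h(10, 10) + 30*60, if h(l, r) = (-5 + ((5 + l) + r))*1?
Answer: 1820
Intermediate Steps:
h(l, r) = l + r (h(l, r) = (-5 + (5 + l + r))*1 = (l + r)*1 = l + r)
h(10, 10) + 30*60 = (10 + 10) + 30*60 = 20 + 1800 = 1820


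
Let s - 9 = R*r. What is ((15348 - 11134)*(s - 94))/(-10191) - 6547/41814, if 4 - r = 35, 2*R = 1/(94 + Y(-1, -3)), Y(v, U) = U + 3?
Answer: 2721571640/77627691 ≈ 35.059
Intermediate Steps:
Y(v, U) = 3 + U
R = 1/188 (R = 1/(2*(94 + (3 - 3))) = 1/(2*(94 + 0)) = (1/2)/94 = (1/2)*(1/94) = 1/188 ≈ 0.0053191)
r = -31 (r = 4 - 1*35 = 4 - 35 = -31)
s = 1661/188 (s = 9 + (1/188)*(-31) = 9 - 31/188 = 1661/188 ≈ 8.8351)
((15348 - 11134)*(s - 94))/(-10191) - 6547/41814 = ((15348 - 11134)*(1661/188 - 94))/(-10191) - 6547/41814 = (4214*(-16011/188))*(-1/10191) - 6547*1/41814 = -33735177/94*(-1/10191) - 6547/41814 = 261513/7426 - 6547/41814 = 2721571640/77627691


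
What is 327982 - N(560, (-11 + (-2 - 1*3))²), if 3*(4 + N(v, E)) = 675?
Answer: 327761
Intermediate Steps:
N(v, E) = 221 (N(v, E) = -4 + (⅓)*675 = -4 + 225 = 221)
327982 - N(560, (-11 + (-2 - 1*3))²) = 327982 - 1*221 = 327982 - 221 = 327761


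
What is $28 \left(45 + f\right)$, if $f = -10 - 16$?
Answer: $532$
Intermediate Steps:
$f = -26$ ($f = -10 - 16 = -26$)
$28 \left(45 + f\right) = 28 \left(45 - 26\right) = 28 \cdot 19 = 532$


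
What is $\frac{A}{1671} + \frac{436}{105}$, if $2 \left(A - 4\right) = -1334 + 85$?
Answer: $\frac{147423}{38990} \approx 3.781$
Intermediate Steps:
$A = - \frac{1241}{2}$ ($A = 4 + \frac{-1334 + 85}{2} = 4 + \frac{1}{2} \left(-1249\right) = 4 - \frac{1249}{2} = - \frac{1241}{2} \approx -620.5$)
$\frac{A}{1671} + \frac{436}{105} = - \frac{1241}{2 \cdot 1671} + \frac{436}{105} = \left(- \frac{1241}{2}\right) \frac{1}{1671} + 436 \cdot \frac{1}{105} = - \frac{1241}{3342} + \frac{436}{105} = \frac{147423}{38990}$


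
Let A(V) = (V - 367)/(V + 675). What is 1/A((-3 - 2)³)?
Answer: -275/246 ≈ -1.1179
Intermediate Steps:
A(V) = (-367 + V)/(675 + V)
1/A((-3 - 2)³) = 1/((-367 + (-3 - 2)³)/(675 + (-3 - 2)³)) = 1/((-367 + (-5)³)/(675 + (-5)³)) = 1/((-367 - 125)/(675 - 125)) = 1/(-492/550) = 1/((1/550)*(-492)) = 1/(-246/275) = -275/246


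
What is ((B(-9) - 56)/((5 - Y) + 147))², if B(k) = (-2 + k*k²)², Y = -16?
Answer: 285481833025/28224 ≈ 1.0115e+7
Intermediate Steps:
B(k) = (-2 + k³)²
((B(-9) - 56)/((5 - Y) + 147))² = (((-2 + (-9)³)² - 56)/((5 - 1*(-16)) + 147))² = (((-2 - 729)² - 56)/((5 + 16) + 147))² = (((-731)² - 56)/(21 + 147))² = ((534361 - 56)/168)² = (534305*(1/168))² = (534305/168)² = 285481833025/28224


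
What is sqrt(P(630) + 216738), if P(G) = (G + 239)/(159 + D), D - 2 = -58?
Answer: sqrt(2299462949)/103 ≈ 465.56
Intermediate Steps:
D = -56 (D = 2 - 58 = -56)
P(G) = 239/103 + G/103 (P(G) = (G + 239)/(159 - 56) = (239 + G)/103 = (239 + G)*(1/103) = 239/103 + G/103)
sqrt(P(630) + 216738) = sqrt((239/103 + (1/103)*630) + 216738) = sqrt((239/103 + 630/103) + 216738) = sqrt(869/103 + 216738) = sqrt(22324883/103) = sqrt(2299462949)/103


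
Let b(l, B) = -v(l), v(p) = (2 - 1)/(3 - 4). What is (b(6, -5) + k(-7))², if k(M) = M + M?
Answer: 169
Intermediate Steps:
v(p) = -1 (v(p) = 1/(-1) = 1*(-1) = -1)
k(M) = 2*M
b(l, B) = 1 (b(l, B) = -1*(-1) = 1)
(b(6, -5) + k(-7))² = (1 + 2*(-7))² = (1 - 14)² = (-13)² = 169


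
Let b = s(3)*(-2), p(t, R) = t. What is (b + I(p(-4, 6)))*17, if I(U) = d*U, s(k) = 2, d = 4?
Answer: -340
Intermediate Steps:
I(U) = 4*U
b = -4 (b = 2*(-2) = -4)
(b + I(p(-4, 6)))*17 = (-4 + 4*(-4))*17 = (-4 - 16)*17 = -20*17 = -340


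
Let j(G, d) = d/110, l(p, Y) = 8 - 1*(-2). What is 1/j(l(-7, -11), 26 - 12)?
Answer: 55/7 ≈ 7.8571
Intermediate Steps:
l(p, Y) = 10 (l(p, Y) = 8 + 2 = 10)
j(G, d) = d/110 (j(G, d) = d*(1/110) = d/110)
1/j(l(-7, -11), 26 - 12) = 1/((26 - 12)/110) = 1/((1/110)*14) = 1/(7/55) = 55/7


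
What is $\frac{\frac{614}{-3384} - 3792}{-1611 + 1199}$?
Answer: $\frac{6416371}{697104} \approx 9.2043$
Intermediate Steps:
$\frac{\frac{614}{-3384} - 3792}{-1611 + 1199} = \frac{614 \left(- \frac{1}{3384}\right) - 3792}{-412} = \left(- \frac{307}{1692} - 3792\right) \left(- \frac{1}{412}\right) = \left(- \frac{6416371}{1692}\right) \left(- \frac{1}{412}\right) = \frac{6416371}{697104}$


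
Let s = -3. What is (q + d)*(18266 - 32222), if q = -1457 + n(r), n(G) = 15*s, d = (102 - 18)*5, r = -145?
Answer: 15100392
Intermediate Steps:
d = 420 (d = 84*5 = 420)
n(G) = -45 (n(G) = 15*(-3) = -45)
q = -1502 (q = -1457 - 45 = -1502)
(q + d)*(18266 - 32222) = (-1502 + 420)*(18266 - 32222) = -1082*(-13956) = 15100392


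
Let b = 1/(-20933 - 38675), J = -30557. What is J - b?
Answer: -1821441655/59608 ≈ -30557.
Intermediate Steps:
b = -1/59608 (b = 1/(-59608) = -1/59608 ≈ -1.6776e-5)
J - b = -30557 - 1*(-1/59608) = -30557 + 1/59608 = -1821441655/59608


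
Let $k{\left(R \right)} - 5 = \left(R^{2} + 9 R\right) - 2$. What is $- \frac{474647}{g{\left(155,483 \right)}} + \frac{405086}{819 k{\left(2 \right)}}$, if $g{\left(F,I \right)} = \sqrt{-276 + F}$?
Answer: $\frac{405086}{20475} + \frac{474647 i}{11} \approx 19.784 + 43150.0 i$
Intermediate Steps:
$k{\left(R \right)} = 3 + R^{2} + 9 R$ ($k{\left(R \right)} = 5 - \left(2 - R^{2} - 9 R\right) = 5 + \left(-2 + R^{2} + 9 R\right) = 3 + R^{2} + 9 R$)
$- \frac{474647}{g{\left(155,483 \right)}} + \frac{405086}{819 k{\left(2 \right)}} = - \frac{474647}{\sqrt{-276 + 155}} + \frac{405086}{819 \left(3 + 2^{2} + 9 \cdot 2\right)} = - \frac{474647}{\sqrt{-121}} + \frac{405086}{819 \left(3 + 4 + 18\right)} = - \frac{474647}{11 i} + \frac{405086}{819 \cdot 25} = - 474647 \left(- \frac{i}{11}\right) + \frac{405086}{20475} = \frac{474647 i}{11} + 405086 \cdot \frac{1}{20475} = \frac{474647 i}{11} + \frac{405086}{20475} = \frac{405086}{20475} + \frac{474647 i}{11}$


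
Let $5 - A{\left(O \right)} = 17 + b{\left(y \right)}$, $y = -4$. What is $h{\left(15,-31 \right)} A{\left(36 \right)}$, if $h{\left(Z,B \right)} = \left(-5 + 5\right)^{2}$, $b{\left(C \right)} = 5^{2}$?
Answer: $0$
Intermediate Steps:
$b{\left(C \right)} = 25$
$A{\left(O \right)} = -37$ ($A{\left(O \right)} = 5 - \left(17 + 25\right) = 5 - 42 = -37$)
$h{\left(Z,B \right)} = 0$ ($h{\left(Z,B \right)} = 0^{2} = 0$)
$h{\left(15,-31 \right)} A{\left(36 \right)} = 0 \left(-37\right) = 0$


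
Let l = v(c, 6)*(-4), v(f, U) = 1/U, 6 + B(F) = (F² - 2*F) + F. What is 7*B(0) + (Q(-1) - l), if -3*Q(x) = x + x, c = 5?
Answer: -122/3 ≈ -40.667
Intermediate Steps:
Q(x) = -2*x/3 (Q(x) = -(x + x)/3 = -2*x/3)
B(F) = -6 + F² - F (B(F) = -6 + ((F² - 2*F) + F) = -6 + (F² - F) = -6 + F² - F)
l = -⅔ (l = -4/6 = (⅙)*(-4) = -⅔ ≈ -0.66667)
7*B(0) + (Q(-1) - l) = 7*(-6 + 0² - 1*0) + (-⅔*(-1) - 1*(-⅔)) = 7*(-6 + 0 + 0) + (⅔ + ⅔) = 7*(-6) + 4/3 = -42 + 4/3 = -122/3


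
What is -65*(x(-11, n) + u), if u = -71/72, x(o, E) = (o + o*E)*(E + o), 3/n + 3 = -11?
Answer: -22000355/3528 ≈ -6235.9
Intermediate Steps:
n = -3/14 (n = 3/(-3 - 11) = 3/(-14) = 3*(-1/14) = -3/14 ≈ -0.21429)
x(o, E) = (E + o)*(o + E*o) (x(o, E) = (o + E*o)*(E + o) = (E + o)*(o + E*o))
u = -71/72 (u = -71*1/72 = -71/72 ≈ -0.98611)
-65*(x(-11, n) + u) = -65*(-11*(-3/14 - 11 + (-3/14)² - 3/14*(-11)) - 71/72) = -65*(-11*(-3/14 - 11 + 9/196 + 33/14) - 71/72) = -65*(-11*(-1727/196) - 71/72) = -65*(18997/196 - 71/72) = -65*338467/3528 = -22000355/3528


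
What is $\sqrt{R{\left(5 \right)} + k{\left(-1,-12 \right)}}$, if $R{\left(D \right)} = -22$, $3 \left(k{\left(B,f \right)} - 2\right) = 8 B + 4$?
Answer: $\frac{8 i \sqrt{3}}{3} \approx 4.6188 i$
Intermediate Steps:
$k{\left(B,f \right)} = \frac{10}{3} + \frac{8 B}{3}$ ($k{\left(B,f \right)} = 2 + \frac{8 B + 4}{3} = 2 + \frac{4 + 8 B}{3} = 2 + \left(\frac{4}{3} + \frac{8 B}{3}\right) = \frac{10}{3} + \frac{8 B}{3}$)
$\sqrt{R{\left(5 \right)} + k{\left(-1,-12 \right)}} = \sqrt{-22 + \left(\frac{10}{3} + \frac{8}{3} \left(-1\right)\right)} = \sqrt{-22 + \left(\frac{10}{3} - \frac{8}{3}\right)} = \sqrt{-22 + \frac{2}{3}} = \sqrt{- \frac{64}{3}} = \frac{8 i \sqrt{3}}{3}$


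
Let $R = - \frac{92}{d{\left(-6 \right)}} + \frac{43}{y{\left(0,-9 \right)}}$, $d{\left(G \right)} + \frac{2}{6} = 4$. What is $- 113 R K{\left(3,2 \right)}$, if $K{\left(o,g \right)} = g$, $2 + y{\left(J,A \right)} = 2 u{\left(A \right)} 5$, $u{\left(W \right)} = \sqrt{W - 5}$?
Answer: $\frac{21947425}{3861} + \frac{24295 i \sqrt{14}}{351} \approx 5684.4 + 258.98 i$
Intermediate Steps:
$u{\left(W \right)} = \sqrt{-5 + W}$
$y{\left(J,A \right)} = -2 + 10 \sqrt{-5 + A}$ ($y{\left(J,A \right)} = -2 + 2 \sqrt{-5 + A} 5 = -2 + 10 \sqrt{-5 + A}$)
$d{\left(G \right)} = \frac{11}{3}$ ($d{\left(G \right)} = - \frac{1}{3} + 4 = \frac{11}{3}$)
$R = - \frac{276}{11} + \frac{43}{-2 + 10 i \sqrt{14}}$ ($R = - \frac{92}{\frac{11}{3}} + \frac{43}{-2 + 10 \sqrt{-5 - 9}} = \left(-92\right) \frac{3}{11} + \frac{43}{-2 + 10 \sqrt{-14}} = - \frac{276}{11} + \frac{43}{-2 + 10 i \sqrt{14}} \approx -25.152 - 1.1459 i$)
$- 113 R K{\left(3,2 \right)} = - 113 \left(- \frac{194225}{7722} - \frac{215 i \sqrt{14}}{702}\right) 2 = \left(\frac{21947425}{7722} + \frac{24295 i \sqrt{14}}{702}\right) 2 = \frac{21947425}{3861} + \frac{24295 i \sqrt{14}}{351}$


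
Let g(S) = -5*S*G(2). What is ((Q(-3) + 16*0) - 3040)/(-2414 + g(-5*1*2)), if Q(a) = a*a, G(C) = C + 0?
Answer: 3031/2314 ≈ 1.3099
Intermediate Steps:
G(C) = C
Q(a) = a²
g(S) = -10*S (g(S) = -5*S*2 = -10*S)
((Q(-3) + 16*0) - 3040)/(-2414 + g(-5*1*2)) = (((-3)² + 16*0) - 3040)/(-2414 - 10*(-5*1)*2) = ((9 + 0) - 3040)/(-2414 - (-50)*2) = (9 - 3040)/(-2414 - 10*(-10)) = -3031/(-2414 + 100) = -3031/(-2314) = -3031*(-1/2314) = 3031/2314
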